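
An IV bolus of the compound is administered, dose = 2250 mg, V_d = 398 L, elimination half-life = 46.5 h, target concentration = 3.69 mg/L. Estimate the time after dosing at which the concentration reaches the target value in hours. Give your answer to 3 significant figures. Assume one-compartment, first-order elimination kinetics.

28.6 h

C₀ = Dose / Vd = 2250 / 398 = 5.653 mg/L
k = ln2 / t½ = 0.693147 / 46.5 = 0.01491 h⁻¹
t = ln(C₀ / C) / k = ln(5.653 / 3.69) / 0.01491
  = ln(1.532) / 0.01491 = 0.4266 / 0.01491 = 28.61 h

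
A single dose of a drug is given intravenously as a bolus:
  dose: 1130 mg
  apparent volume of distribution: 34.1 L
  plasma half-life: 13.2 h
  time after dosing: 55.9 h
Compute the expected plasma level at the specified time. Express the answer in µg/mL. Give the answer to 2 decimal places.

1.76 µg/mL

C₀ = Dose / Vd = 1130 / 34.1 = 33.14 mg/L
k = ln2 / t½ = 0.693147 / 13.2 = 0.05251 h⁻¹
C = C₀ · e^(−k·t) = 33.14 × e^(−0.05251 × 55.9)
  = 33.14 × 0.05311 = 1.760 mg/L
(1.760 mg/L = 1.760 µg/mL)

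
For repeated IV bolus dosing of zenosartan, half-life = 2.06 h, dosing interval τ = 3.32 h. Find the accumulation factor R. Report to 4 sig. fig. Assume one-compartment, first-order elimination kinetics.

1.486

k = ln2 / t½ = 0.693147 / 2.06 = 0.3365 h⁻¹
e^(−kτ) = e^(−0.3365 × 3.32) = 0.3272
Accumulation ratio R = 1 / (1 − e^(−kτ)) = 1 / (1 − 0.3272) = 1.486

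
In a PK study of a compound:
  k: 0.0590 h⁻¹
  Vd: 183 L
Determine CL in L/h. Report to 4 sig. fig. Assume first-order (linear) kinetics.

CL = k × Vd = 0.0590 × 183 = 10.80 L/h

10.80 L/h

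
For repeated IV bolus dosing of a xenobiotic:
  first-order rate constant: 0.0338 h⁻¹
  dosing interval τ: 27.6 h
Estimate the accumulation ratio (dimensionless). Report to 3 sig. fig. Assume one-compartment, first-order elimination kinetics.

e^(−kτ) = e^(−0.03380 × 27.6) = 0.3934
Accumulation ratio R = 1 / (1 − e^(−kτ)) = 1 / (1 − 0.3934) = 1.649

1.65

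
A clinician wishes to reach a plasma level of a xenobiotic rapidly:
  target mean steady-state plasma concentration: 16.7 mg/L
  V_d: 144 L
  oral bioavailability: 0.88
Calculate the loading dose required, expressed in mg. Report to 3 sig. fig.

2730 mg

LD = Css × Vd / F = 16.7 × 144 / 0.88 = 2733 mg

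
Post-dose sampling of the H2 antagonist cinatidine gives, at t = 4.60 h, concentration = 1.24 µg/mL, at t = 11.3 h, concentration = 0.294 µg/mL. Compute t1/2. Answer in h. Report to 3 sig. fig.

3.23 h

k = ln(C₁/C₂) / (t₂ − t₁) = ln(1.24/0.294) / (11.3 − 4.60)
  = 1.439 / 6.700 = 0.2148 h⁻¹
t½ = ln2 / k = 0.693147 / 0.2148 = 3.227 h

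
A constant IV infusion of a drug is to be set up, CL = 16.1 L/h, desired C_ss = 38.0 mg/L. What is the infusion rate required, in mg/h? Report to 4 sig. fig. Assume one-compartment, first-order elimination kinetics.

611.8 mg/h

At steady state, infusion rate R₀ = Css × CL = 38.0 × 16.10 = 611.8 mg/h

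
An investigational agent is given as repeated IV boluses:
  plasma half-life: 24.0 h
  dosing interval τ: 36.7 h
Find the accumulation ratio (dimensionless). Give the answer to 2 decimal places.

1.53

k = ln2 / t½ = 0.693147 / 24.0 = 0.02888 h⁻¹
e^(−kτ) = e^(−0.02888 × 36.7) = 0.3465
Accumulation ratio R = 1 / (1 − e^(−kτ)) = 1 / (1 − 0.3465) = 1.530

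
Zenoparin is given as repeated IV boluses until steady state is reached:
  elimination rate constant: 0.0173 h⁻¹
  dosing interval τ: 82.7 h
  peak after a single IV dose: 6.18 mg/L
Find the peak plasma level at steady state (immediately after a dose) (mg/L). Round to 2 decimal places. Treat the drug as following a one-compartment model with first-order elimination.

e^(−kτ) = e^(−0.01730 × 82.7) = 0.2391
Accumulation ratio R = 1 / (1 − e^(−kτ)) = 1 / (1 − 0.2391) = 1.314
Steady-state peak = C₀ × R = 6.18 × 1.314 = 8.121 mg/L

8.12 mg/L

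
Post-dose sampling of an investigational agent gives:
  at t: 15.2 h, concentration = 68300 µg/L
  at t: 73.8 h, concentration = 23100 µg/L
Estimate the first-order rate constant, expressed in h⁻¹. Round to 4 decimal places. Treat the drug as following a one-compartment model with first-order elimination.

0.0185 h⁻¹

k = ln(C₁/C₂) / (t₂ − t₁) = ln(68300/23100) / (73.8 − 15.2)
  = 1.084 / 58.60 = 0.01850 h⁻¹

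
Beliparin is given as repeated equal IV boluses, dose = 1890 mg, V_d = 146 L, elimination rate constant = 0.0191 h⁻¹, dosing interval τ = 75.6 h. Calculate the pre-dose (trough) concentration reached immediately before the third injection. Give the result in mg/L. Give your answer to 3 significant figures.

C₀ per dose = Dose / Vd = 1890 / 146 = 12.95 mg/L
Fraction remaining after one interval: r = e^(−kτ) = e^(−0.01910 × 75.6) = 0.2360
Before dose 3, 2 doses have been given (aged 1τ, 2τ).
C_trough = C₀ × (r + r²) = 12.95 × (0.2360 + 0.05570) = 3.778 mg/L

3.78 mg/L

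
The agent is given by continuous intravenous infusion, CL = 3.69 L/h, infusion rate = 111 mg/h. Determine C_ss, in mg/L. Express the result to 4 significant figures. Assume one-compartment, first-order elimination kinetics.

30.08 mg/L

At steady state Css = R₀ / CL = 111 / 3.690 = 30.08 mg/L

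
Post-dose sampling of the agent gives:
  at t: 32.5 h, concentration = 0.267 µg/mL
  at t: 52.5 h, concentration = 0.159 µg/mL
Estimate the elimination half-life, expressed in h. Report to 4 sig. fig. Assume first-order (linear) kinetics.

k = ln(C₁/C₂) / (t₂ − t₁) = ln(0.267/0.159) / (52.5 − 32.5)
  = 0.5183 / 20.00 = 0.02592 h⁻¹
t½ = ln2 / k = 0.693147 / 0.02592 = 26.74 h

26.74 h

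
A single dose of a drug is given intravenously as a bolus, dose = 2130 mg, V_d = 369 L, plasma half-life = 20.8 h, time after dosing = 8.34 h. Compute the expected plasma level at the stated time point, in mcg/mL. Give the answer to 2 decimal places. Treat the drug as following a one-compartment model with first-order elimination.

4.37 mcg/mL

C₀ = Dose / Vd = 2130 / 369 = 5.772 mg/L
k = ln2 / t½ = 0.693147 / 20.8 = 0.03332 h⁻¹
C = C₀ · e^(−k·t) = 5.772 × e^(−0.03332 × 8.34)
  = 5.772 × 0.7574 = 4.372 mg/L
(4.372 mg/L = 4.372 mcg/mL)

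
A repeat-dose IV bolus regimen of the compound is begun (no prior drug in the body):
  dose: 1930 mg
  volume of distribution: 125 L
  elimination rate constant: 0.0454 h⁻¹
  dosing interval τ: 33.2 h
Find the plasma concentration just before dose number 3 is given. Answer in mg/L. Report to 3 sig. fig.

C₀ per dose = Dose / Vd = 1930 / 125 = 15.44 mg/L
Fraction remaining after one interval: r = e^(−kτ) = e^(−0.04540 × 33.2) = 0.2215
Before dose 3, 2 doses have been given (aged 1τ, 2τ).
C_trough = C₀ × (r + r²) = 15.44 × (0.2215 + 0.04906) = 4.177 mg/L

4.18 mg/L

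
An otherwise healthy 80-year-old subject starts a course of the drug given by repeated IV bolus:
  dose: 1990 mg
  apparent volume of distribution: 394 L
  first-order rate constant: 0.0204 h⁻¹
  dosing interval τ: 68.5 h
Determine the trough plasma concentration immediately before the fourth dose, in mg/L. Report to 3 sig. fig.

1.63 mg/L

C₀ per dose = Dose / Vd = 1990 / 394 = 5.051 mg/L
Fraction remaining after one interval: r = e^(−kτ) = e^(−0.02040 × 68.5) = 0.2472
Before dose 4, 3 doses have been given (aged 1τ, 2τ, 3τ).
C_trough = C₀ × (r + r² + … + r^3) = C₀ × r(1−r^3)/(1−r)
        = 5.051 × 0.2472 × (1 − 0.01511) / (1 − 0.2472) = 1.634 mg/L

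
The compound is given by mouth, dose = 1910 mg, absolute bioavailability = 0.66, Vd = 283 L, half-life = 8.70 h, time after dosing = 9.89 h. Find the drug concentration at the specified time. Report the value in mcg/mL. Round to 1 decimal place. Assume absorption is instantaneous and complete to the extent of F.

Amount reaching circulation = F × Dose = 0.66 × 1910 = 1261 mg
C₀ = F·Dose / Vd = 1261 / 283 = 4.456 mg/L
k = ln2 / t½ = 0.693147 / 8.70 = 0.07967 h⁻¹
C = C₀ · e^(−k·t) = 4.456 × e^(−0.07967 × 9.89)
  = 4.456 × 0.4548 = 2.027 mg/L
(2.027 mg/L = 2.027 mcg/mL)

2.0 mcg/mL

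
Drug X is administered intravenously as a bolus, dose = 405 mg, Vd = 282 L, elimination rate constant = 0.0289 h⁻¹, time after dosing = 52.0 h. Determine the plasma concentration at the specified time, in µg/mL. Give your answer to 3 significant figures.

0.320 µg/mL

C₀ = Dose / Vd = 405.0 / 282 = 1.436 mg/L
C = C₀ · e^(−k·t) = 1.436 × e^(−0.02890 × 52.0)
  = 1.436 × 0.2225 = 0.3195 mg/L
(0.3195 mg/L = 0.3195 µg/mL)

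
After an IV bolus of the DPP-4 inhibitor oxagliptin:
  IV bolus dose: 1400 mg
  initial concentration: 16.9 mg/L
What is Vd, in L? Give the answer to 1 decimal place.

82.8 L

Vd = Dose / C₀ = 1400 / 16.9 = 82.84 L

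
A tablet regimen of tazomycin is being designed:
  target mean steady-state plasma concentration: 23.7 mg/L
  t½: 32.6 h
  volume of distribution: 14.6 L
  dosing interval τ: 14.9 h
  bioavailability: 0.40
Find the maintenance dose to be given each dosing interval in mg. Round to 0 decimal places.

k = ln2 / t½ = 0.693147 / 32.6 = 0.02126 h⁻¹
CL = k × Vd = 0.02126 × 14.6 = 0.3104 L/h
At steady state, F × (Dose/τ) = Css × CL.
Dose = Css × CL × τ / F = 23.7 × 0.3104 × 14.9 / 0.40 = 274.0 mg

274 mg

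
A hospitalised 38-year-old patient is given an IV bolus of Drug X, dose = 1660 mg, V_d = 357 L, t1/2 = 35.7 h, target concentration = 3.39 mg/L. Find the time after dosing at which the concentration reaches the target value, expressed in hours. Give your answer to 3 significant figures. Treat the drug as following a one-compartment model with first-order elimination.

C₀ = Dose / Vd = 1660 / 357 = 4.650 mg/L
k = ln2 / t½ = 0.693147 / 35.7 = 0.01942 h⁻¹
t = ln(C₀ / C) / k = ln(4.650 / 3.39) / 0.01942
  = ln(1.372) / 0.01942 = 0.3163 / 0.01942 = 16.29 h

16.3 h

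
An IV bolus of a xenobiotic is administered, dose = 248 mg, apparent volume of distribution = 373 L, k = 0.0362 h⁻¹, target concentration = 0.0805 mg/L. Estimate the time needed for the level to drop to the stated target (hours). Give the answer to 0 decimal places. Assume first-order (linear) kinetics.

58 h

C₀ = Dose / Vd = 248.0 / 373 = 0.6649 mg/L
t = ln(C₀ / C) / k = ln(0.6649 / 0.0805) / 0.03620
  = ln(8.260) / 0.03620 = 2.111 / 0.03620 = 58.31 h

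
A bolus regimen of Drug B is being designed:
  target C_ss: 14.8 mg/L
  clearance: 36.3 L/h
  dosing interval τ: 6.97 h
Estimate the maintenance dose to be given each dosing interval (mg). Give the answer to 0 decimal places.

3745 mg

At steady state, Dose/τ = Css × CL.
Dose = Css × CL × τ = 14.8 × 36.30 × 6.97 = 3745 mg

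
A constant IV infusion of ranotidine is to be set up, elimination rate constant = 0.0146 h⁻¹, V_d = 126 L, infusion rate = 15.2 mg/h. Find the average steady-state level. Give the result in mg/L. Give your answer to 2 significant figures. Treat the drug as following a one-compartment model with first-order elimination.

8.3 mg/L

CL = k × Vd = 0.01460 × 126 = 1.840 L/h
At steady state Css = R₀ / CL = 15.2 / 1.840 = 8.261 mg/L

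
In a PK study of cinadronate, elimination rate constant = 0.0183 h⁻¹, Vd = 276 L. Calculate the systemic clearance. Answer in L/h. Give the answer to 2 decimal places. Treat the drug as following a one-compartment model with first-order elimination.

5.05 L/h

CL = k × Vd = 0.0183 × 276 = 5.051 L/h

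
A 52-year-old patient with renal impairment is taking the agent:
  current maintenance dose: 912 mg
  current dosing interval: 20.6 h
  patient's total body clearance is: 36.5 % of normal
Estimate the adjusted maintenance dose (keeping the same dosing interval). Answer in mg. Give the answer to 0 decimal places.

To keep the same average steady-state level, dosing rate must scale with clearance.
CL ratio = 36.5 / 100 = 0.3650
New dose (same interval) = 912 × 0.3650 = 332.9 mg

333 mg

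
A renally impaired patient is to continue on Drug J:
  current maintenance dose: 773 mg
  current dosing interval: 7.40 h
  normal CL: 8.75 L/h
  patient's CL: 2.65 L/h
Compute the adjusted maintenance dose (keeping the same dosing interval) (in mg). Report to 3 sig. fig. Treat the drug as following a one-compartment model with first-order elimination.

To keep the same average steady-state level, dosing rate must scale with clearance.
CL ratio = 2.65 / 8.75 = 0.3029
New dose (same interval) = 773 × 0.3029 = 234.1 mg

234 mg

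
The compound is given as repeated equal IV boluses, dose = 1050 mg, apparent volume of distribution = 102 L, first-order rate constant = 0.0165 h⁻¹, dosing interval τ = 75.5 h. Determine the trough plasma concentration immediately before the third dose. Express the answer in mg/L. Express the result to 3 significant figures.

3.81 mg/L

C₀ per dose = Dose / Vd = 1050 / 102 = 10.29 mg/L
Fraction remaining after one interval: r = e^(−kτ) = e^(−0.01650 × 75.5) = 0.2877
Before dose 3, 2 doses have been given (aged 1τ, 2τ).
C_trough = C₀ × (r + r²) = 10.29 × (0.2877 + 0.08277) = 3.812 mg/L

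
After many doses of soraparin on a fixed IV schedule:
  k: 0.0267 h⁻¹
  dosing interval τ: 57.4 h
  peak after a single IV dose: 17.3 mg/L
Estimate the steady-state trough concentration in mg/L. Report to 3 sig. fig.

e^(−kτ) = e^(−0.02670 × 57.4) = 0.2160
Accumulation ratio R = 1 / (1 − e^(−kτ)) = 1 / (1 − 0.2160) = 1.276
Steady-state trough = C₀ × R × e^(−kτ) = 17.3 × 1.276 × 0.2160 = 4.768 mg/L

4.77 mg/L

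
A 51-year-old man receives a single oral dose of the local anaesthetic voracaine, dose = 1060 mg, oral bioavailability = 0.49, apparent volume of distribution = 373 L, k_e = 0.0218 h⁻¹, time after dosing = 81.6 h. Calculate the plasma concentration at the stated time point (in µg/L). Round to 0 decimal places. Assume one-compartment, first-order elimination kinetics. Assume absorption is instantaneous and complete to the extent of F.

235 µg/L

Amount reaching circulation = F × Dose = 0.49 × 1060 = 519.4 mg
C₀ = F·Dose / Vd = 519.4 / 373 = 1.392 mg/L
C = C₀ · e^(−k·t) = 1.392 × e^(−0.02180 × 81.6)
  = 1.392 × 0.1688 = 0.2350 mg/L
Convert: 0.2350 mg/L × 1000 = 235.0 µg/L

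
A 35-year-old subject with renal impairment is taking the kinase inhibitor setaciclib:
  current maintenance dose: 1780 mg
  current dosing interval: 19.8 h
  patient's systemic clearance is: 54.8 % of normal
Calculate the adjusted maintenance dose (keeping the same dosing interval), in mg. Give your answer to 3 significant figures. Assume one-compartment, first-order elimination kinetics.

To keep the same average steady-state level, dosing rate must scale with clearance.
CL ratio = 54.8 / 100 = 0.5480
New dose (same interval) = 1780 × 0.5480 = 975.4 mg

975 mg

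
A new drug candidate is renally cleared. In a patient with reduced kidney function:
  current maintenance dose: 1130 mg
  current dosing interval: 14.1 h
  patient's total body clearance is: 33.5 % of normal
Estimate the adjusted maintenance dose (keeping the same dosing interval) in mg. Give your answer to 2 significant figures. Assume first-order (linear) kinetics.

To keep the same average steady-state level, dosing rate must scale with clearance.
CL ratio = 33.5 / 100 = 0.3350
New dose (same interval) = 1130 × 0.3350 = 378.6 mg

380 mg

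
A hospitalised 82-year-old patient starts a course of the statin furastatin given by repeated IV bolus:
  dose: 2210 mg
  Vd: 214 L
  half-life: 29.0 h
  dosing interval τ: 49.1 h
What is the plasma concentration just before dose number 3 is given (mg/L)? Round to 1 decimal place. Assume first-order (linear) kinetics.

C₀ per dose = Dose / Vd = 2210 / 214 = 10.33 mg/L
k = ln2 / t½ = 0.693147 / 29.0 = 0.02390 h⁻¹
Fraction remaining after one interval: r = e^(−kτ) = e^(−0.02390 × 49.1) = 0.3093
Before dose 3, 2 doses have been given (aged 1τ, 2τ).
C_trough = C₀ × (r + r²) = 10.33 × (0.3093 + 0.09567) = 4.183 mg/L

4.2 mg/L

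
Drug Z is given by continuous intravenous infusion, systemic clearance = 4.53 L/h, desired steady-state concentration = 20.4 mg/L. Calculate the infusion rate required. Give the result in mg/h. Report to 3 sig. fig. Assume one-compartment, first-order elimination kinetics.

At steady state, infusion rate R₀ = Css × CL = 20.4 × 4.530 = 92.41 mg/h

92.4 mg/h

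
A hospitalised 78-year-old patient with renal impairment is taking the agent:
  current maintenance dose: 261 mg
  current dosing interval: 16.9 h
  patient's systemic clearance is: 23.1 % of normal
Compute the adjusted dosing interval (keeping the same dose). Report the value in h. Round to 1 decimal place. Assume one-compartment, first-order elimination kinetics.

To keep the same average steady-state level, dosing rate must scale with clearance.
CL ratio = 23.1 / 100 = 0.2310
New interval (same dose) = 16.9 / 0.2310 = 73.16 h

73.2 h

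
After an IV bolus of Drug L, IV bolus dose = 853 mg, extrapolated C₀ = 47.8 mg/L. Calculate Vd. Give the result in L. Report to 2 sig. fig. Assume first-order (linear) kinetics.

18 L

Vd = Dose / C₀ = 853.0 / 47.8 = 17.85 L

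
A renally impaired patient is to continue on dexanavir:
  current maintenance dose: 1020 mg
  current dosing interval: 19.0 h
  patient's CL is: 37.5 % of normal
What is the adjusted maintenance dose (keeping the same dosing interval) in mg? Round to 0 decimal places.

To keep the same average steady-state level, dosing rate must scale with clearance.
CL ratio = 37.5 / 100 = 0.3750
New dose (same interval) = 1020 × 0.3750 = 382.5 mg

383 mg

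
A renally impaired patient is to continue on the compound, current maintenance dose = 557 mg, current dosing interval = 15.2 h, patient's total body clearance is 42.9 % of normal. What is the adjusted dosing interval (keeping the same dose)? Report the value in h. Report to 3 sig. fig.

35.4 h

To keep the same average steady-state level, dosing rate must scale with clearance.
CL ratio = 42.9 / 100 = 0.4290
New interval (same dose) = 15.2 / 0.4290 = 35.43 h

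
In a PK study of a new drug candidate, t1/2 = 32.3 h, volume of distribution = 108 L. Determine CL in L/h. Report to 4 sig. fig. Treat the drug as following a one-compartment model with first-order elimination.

2.318 L/h

k = ln2 / t½ = 0.693147 / 32.3 = 0.02146 h⁻¹
CL = k × Vd = 0.02146 × 108 = 2.318 L/h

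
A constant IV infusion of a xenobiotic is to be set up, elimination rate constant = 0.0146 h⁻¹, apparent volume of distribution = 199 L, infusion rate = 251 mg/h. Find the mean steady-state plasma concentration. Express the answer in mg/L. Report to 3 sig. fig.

CL = k × Vd = 0.01460 × 199 = 2.905 L/h
At steady state Css = R₀ / CL = 251 / 2.905 = 86.40 mg/L

86.4 mg/L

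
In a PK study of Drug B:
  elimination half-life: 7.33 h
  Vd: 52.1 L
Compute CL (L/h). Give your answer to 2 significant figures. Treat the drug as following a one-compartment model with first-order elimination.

4.9 L/h

k = ln2 / t½ = 0.693147 / 7.33 = 0.09456 h⁻¹
CL = k × Vd = 0.09456 × 52.1 = 4.927 L/h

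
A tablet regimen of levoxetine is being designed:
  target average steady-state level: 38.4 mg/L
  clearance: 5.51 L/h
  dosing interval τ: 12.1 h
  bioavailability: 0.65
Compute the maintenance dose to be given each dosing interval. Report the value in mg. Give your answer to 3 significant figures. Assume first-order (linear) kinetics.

3940 mg

At steady state, F × (Dose/τ) = Css × CL.
Dose = Css × CL × τ / F = 38.4 × 5.510 × 12.1 / 0.65 = 3939 mg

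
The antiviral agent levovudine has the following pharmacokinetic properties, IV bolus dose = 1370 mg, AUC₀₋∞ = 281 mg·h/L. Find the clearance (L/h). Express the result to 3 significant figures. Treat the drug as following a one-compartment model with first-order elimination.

CL = Dose / AUC = 1370 / 281 = 4.875 L/h

4.88 L/h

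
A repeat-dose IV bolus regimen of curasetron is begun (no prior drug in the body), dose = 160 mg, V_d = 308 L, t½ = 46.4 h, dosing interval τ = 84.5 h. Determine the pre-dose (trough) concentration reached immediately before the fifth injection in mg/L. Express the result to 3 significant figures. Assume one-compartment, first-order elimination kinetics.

0.204 mg/L

C₀ per dose = Dose / Vd = 160 / 308 = 0.5195 mg/L
k = ln2 / t½ = 0.693147 / 46.4 = 0.01494 h⁻¹
Fraction remaining after one interval: r = e^(−kτ) = e^(−0.01494 × 84.5) = 0.2830
Before dose 5, 4 doses have been given (aged 1τ, 2τ, 3τ, 4τ).
C_trough = C₀ × (r + r² + … + r^4) = C₀ × r(1−r^4)/(1−r)
        = 0.5195 × 0.2830 × (1 − 0.006414) / (1 − 0.2830) = 0.2037 mg/L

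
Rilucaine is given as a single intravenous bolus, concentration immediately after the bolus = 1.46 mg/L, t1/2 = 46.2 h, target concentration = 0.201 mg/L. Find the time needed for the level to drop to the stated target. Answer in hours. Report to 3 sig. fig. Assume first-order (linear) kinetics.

132 h

k = ln2 / t½ = 0.693147 / 46.2 = 0.01500 h⁻¹
t = ln(C₀ / C) / k = ln(1.460 / 0.201) / 0.01500
  = ln(7.264) / 0.01500 = 1.983 / 0.01500 = 132.2 h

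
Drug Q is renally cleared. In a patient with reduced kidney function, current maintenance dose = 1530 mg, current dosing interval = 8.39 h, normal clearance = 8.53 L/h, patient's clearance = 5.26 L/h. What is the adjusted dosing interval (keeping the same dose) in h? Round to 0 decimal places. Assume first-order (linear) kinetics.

To keep the same average steady-state level, dosing rate must scale with clearance.
CL ratio = 5.26 / 8.53 = 0.6166
New interval (same dose) = 8.39 / 0.6166 = 13.61 h

14 h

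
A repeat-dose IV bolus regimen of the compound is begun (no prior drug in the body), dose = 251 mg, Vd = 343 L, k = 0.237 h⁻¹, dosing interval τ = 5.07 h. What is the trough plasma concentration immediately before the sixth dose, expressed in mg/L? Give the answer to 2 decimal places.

C₀ per dose = Dose / Vd = 251 / 343 = 0.7318 mg/L
Fraction remaining after one interval: r = e^(−kτ) = e^(−0.2370 × 5.07) = 0.3007
Before dose 6, 5 doses have been given (aged 1τ, 2τ, 3τ, 4τ, 5τ).
C_trough = C₀ × (r + r² + … + r^5) = C₀ × r(1−r^5)/(1−r)
        = 0.7318 × 0.3007 × (1 − 0.002458) / (1 − 0.3007) = 0.3139 mg/L

0.31 mg/L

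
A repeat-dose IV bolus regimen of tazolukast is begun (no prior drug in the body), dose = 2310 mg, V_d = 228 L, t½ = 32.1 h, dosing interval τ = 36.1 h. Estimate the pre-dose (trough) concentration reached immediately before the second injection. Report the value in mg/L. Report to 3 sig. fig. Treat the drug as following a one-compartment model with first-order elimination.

C₀ per dose = Dose / Vd = 2310 / 228 = 10.13 mg/L
k = ln2 / t½ = 0.693147 / 32.1 = 0.02159 h⁻¹
Fraction remaining after one interval: r = e^(−kτ) = e^(−0.02159 × 36.1) = 0.4587
Before dose 2, 1 dose has been given (aged 1τ).
C_trough = C₀ × r = 10.13 × 0.4587 = 4.647 mg/L

4.65 mg/L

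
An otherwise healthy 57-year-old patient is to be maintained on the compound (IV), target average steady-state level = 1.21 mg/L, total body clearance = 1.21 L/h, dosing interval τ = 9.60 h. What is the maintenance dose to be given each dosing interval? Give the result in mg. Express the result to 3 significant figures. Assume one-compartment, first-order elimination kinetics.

14.1 mg

At steady state, Dose/τ = Css × CL.
Dose = Css × CL × τ = 1.21 × 1.210 × 9.60 = 14.06 mg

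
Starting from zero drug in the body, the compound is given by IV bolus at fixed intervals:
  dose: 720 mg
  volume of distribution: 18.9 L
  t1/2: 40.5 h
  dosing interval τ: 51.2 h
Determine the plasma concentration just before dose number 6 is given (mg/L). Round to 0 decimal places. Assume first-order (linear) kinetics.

27 mg/L

C₀ per dose = Dose / Vd = 720 / 18.9 = 38.10 mg/L
k = ln2 / t½ = 0.693147 / 40.5 = 0.01711 h⁻¹
Fraction remaining after one interval: r = e^(−kτ) = e^(−0.01711 × 51.2) = 0.4164
Before dose 6, 5 doses have been given (aged 1τ, 2τ, 3τ, 4τ, 5τ).
C_trough = C₀ × (r + r² + … + r^5) = C₀ × r(1−r^5)/(1−r)
        = 38.10 × 0.4164 × (1 − 0.01252) / (1 − 0.4164) = 26.84 mg/L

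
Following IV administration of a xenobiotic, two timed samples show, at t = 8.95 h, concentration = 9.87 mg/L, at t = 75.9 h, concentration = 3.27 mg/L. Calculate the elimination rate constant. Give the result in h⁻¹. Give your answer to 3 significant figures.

k = ln(C₁/C₂) / (t₂ − t₁) = ln(9.87/3.27) / (75.9 − 8.95)
  = 1.105 / 66.95 = 0.01650 h⁻¹

0.0165 h⁻¹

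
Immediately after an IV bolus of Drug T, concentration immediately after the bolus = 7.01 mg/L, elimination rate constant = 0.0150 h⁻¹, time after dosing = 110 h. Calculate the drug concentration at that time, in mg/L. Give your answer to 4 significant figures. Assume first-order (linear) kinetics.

1.346 mg/L

C = C₀ · e^(−k·t) = 7.010 × e^(−0.01500 × 110)
  = 7.010 × 0.1920 = 1.346 mg/L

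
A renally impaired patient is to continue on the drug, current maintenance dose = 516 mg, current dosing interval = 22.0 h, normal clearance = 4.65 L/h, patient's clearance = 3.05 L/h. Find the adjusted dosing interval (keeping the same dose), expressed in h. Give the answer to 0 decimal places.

To keep the same average steady-state level, dosing rate must scale with clearance.
CL ratio = 3.05 / 4.65 = 0.6559
New interval (same dose) = 22.0 / 0.6559 = 33.54 h

34 h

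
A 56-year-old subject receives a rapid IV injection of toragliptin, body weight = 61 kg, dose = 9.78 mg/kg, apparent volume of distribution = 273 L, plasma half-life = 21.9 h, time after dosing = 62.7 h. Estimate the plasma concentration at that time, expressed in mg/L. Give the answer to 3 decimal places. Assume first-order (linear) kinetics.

Total dose = 9.78 × 61 = 596.6 mg
C₀ = Dose / Vd = 596.6 / 273 = 2.185 mg/L
k = ln2 / t½ = 0.693147 / 21.9 = 0.03165 h⁻¹
C = C₀ · e^(−k·t) = 2.185 × e^(−0.03165 × 62.7)
  = 2.185 × 0.1375 = 0.3004 mg/L

0.300 mg/L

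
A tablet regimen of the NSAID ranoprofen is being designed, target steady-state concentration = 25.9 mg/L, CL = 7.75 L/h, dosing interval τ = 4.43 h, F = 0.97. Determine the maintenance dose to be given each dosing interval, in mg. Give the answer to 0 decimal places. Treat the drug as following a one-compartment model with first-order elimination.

At steady state, F × (Dose/τ) = Css × CL.
Dose = Css × CL × τ / F = 25.9 × 7.750 × 4.43 / 0.97 = 916.7 mg

917 mg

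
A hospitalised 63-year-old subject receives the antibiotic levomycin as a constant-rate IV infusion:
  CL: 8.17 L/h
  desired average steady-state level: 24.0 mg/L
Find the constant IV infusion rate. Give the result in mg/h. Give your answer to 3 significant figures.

196 mg/h

At steady state, infusion rate R₀ = Css × CL = 24.0 × 8.170 = 196.1 mg/h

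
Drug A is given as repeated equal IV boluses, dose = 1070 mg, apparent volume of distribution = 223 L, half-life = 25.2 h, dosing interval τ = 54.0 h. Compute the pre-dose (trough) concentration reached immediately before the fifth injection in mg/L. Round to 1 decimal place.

C₀ per dose = Dose / Vd = 1070 / 223 = 4.798 mg/L
k = ln2 / t½ = 0.693147 / 25.2 = 0.02751 h⁻¹
Fraction remaining after one interval: r = e^(−kτ) = e^(−0.02751 × 54.0) = 0.2264
Before dose 5, 4 doses have been given (aged 1τ, 2τ, 3τ, 4τ).
C_trough = C₀ × (r + r² + … + r^4) = C₀ × r(1−r^4)/(1−r)
        = 4.798 × 0.2264 × (1 − 0.002627) / (1 − 0.2264) = 1.400 mg/L

1.4 mg/L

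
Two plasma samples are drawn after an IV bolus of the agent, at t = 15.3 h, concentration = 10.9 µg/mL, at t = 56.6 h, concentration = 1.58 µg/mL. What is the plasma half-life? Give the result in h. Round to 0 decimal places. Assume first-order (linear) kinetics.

k = ln(C₁/C₂) / (t₂ − t₁) = ln(10.9/1.58) / (56.6 − 15.3)
  = 1.931 / 41.30 = 0.04676 h⁻¹
t½ = ln2 / k = 0.693147 / 0.04676 = 14.82 h

15 h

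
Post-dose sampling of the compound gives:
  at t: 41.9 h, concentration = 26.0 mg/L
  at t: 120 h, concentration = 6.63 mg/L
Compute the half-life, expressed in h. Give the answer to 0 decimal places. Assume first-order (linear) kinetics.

40 h

k = ln(C₁/C₂) / (t₂ − t₁) = ln(26.0/6.63) / (120 − 41.9)
  = 1.366 / 78.10 = 0.01749 h⁻¹
t½ = ln2 / k = 0.693147 / 0.01749 = 39.63 h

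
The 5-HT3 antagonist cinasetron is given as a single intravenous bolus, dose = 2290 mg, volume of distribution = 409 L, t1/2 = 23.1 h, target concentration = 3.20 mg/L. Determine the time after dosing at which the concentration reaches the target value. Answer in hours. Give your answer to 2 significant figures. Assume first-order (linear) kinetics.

C₀ = Dose / Vd = 2290 / 409 = 5.599 mg/L
k = ln2 / t½ = 0.693147 / 23.1 = 0.03001 h⁻¹
t = ln(C₀ / C) / k = ln(5.599 / 3.20) / 0.03001
  = ln(1.750) / 0.03001 = 0.5596 / 0.03001 = 18.65 h

19 h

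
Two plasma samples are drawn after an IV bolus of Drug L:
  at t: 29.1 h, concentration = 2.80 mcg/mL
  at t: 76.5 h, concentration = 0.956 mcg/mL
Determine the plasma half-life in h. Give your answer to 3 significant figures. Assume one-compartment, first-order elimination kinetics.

k = ln(C₁/C₂) / (t₂ − t₁) = ln(2.80/0.956) / (76.5 − 29.1)
  = 1.075 / 47.40 = 0.02268 h⁻¹
t½ = ln2 / k = 0.693147 / 0.02268 = 30.56 h

30.6 h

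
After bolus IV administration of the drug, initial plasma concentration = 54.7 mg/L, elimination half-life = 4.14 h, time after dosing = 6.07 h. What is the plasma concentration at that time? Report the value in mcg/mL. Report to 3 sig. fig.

k = ln2 / t½ = 0.693147 / 4.14 = 0.1674 h⁻¹
C = C₀ · e^(−k·t) = 54.70 × e^(−0.1674 × 6.07)
  = 54.70 × 0.3620 = 19.80 mg/L
(19.80 mg/L = 19.80 mcg/mL)

19.8 mcg/mL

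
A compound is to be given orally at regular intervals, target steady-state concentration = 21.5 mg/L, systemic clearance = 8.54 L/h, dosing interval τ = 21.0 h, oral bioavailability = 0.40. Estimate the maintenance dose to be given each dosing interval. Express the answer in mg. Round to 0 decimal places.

At steady state, F × (Dose/τ) = Css × CL.
Dose = Css × CL × τ / F = 21.5 × 8.540 × 21.0 / 0.40 = 9640 mg

9640 mg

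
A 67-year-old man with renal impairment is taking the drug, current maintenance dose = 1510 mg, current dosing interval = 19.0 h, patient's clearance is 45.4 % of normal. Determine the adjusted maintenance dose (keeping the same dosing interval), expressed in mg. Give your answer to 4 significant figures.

685.5 mg

To keep the same average steady-state level, dosing rate must scale with clearance.
CL ratio = 45.4 / 100 = 0.4540
New dose (same interval) = 1510 × 0.4540 = 685.5 mg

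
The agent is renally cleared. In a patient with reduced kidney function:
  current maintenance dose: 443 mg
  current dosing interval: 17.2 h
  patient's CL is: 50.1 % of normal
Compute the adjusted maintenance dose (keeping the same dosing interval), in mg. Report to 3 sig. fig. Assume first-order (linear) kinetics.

To keep the same average steady-state level, dosing rate must scale with clearance.
CL ratio = 50.1 / 100 = 0.5010
New dose (same interval) = 443 × 0.5010 = 221.9 mg

222 mg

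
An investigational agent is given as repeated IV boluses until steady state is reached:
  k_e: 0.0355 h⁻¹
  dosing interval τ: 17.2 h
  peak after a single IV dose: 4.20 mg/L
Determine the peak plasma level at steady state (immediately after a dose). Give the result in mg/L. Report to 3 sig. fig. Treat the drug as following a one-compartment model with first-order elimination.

e^(−kτ) = e^(−0.03550 × 17.2) = 0.5430
Accumulation ratio R = 1 / (1 − e^(−kτ)) = 1 / (1 − 0.5430) = 2.188
Steady-state peak = C₀ × R = 4.20 × 2.188 = 9.190 mg/L

9.19 mg/L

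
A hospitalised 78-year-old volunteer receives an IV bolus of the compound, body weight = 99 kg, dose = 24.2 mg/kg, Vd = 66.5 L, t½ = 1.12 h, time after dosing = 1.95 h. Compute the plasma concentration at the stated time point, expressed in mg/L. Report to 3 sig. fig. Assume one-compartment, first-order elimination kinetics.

10.8 mg/L

Total dose = 24.2 × 99 = 2396 mg
C₀ = Dose / Vd = 2396 / 66.5 = 36.03 mg/L
k = ln2 / t½ = 0.693147 / 1.12 = 0.6189 h⁻¹
C = C₀ · e^(−k·t) = 36.03 × e^(−0.6189 × 1.95)
  = 36.03 × 0.2991 = 10.78 mg/L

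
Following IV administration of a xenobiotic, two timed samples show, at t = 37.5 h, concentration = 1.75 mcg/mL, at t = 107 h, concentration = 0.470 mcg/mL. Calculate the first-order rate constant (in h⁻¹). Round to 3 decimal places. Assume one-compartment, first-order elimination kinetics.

k = ln(C₁/C₂) / (t₂ − t₁) = ln(1.75/0.470) / (107 − 37.5)
  = 1.315 / 69.50 = 0.01892 h⁻¹

0.019 h⁻¹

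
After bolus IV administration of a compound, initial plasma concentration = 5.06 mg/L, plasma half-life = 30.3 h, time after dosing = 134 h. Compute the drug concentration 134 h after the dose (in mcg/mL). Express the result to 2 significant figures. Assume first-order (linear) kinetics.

0.24 mcg/mL

k = ln2 / t½ = 0.693147 / 30.3 = 0.02288 h⁻¹
C = C₀ · e^(−k·t) = 5.060 × e^(−0.02288 × 134)
  = 5.060 × 0.04661 = 0.2358 mg/L
(0.2358 mg/L = 0.2358 mcg/mL)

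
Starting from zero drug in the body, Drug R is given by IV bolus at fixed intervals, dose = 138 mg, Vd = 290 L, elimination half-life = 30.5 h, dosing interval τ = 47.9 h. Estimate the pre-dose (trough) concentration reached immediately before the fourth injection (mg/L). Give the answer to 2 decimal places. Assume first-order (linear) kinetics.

0.23 mg/L

C₀ per dose = Dose / Vd = 138 / 290 = 0.4759 mg/L
k = ln2 / t½ = 0.693147 / 30.5 = 0.02273 h⁻¹
Fraction remaining after one interval: r = e^(−kτ) = e^(−0.02273 × 47.9) = 0.3366
Before dose 4, 3 doses have been given (aged 1τ, 2τ, 3τ).
C_trough = C₀ × (r + r² + … + r^3) = C₀ × r(1−r^3)/(1−r)
        = 0.4759 × 0.3366 × (1 − 0.03814) / (1 − 0.3366) = 0.2323 mg/L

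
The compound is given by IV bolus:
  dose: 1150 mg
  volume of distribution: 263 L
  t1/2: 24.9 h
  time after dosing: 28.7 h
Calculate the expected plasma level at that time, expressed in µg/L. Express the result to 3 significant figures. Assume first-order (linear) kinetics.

1970 µg/L

C₀ = Dose / Vd = 1150 / 263 = 4.373 mg/L
k = ln2 / t½ = 0.693147 / 24.9 = 0.02784 h⁻¹
C = C₀ · e^(−k·t) = 4.373 × e^(−0.02784 × 28.7)
  = 4.373 × 0.4498 = 1.967 mg/L
Convert: 1.967 mg/L × 1000 = 1967 µg/L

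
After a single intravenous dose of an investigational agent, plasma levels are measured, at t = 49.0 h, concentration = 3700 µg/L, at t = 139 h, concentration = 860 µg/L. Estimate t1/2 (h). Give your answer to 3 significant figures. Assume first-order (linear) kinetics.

k = ln(C₁/C₂) / (t₂ − t₁) = ln(3700/860) / (139 − 49.0)
  = 1.459 / 90.00 = 0.01621 h⁻¹
t½ = ln2 / k = 0.693147 / 0.01621 = 42.76 h

42.8 h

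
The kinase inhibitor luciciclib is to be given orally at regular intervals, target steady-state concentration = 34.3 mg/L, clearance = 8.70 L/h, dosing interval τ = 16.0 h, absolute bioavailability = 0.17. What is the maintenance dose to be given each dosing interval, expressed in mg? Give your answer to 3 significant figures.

At steady state, F × (Dose/τ) = Css × CL.
Dose = Css × CL × τ / F = 34.3 × 8.700 × 16.0 / 0.17 = 28090 mg

28100 mg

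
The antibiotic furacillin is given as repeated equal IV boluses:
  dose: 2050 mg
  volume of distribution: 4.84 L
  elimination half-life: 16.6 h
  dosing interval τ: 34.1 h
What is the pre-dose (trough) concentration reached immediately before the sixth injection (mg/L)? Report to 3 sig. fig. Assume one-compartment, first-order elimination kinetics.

134 mg/L

C₀ per dose = Dose / Vd = 2050 / 4.84 = 423.6 mg/L
k = ln2 / t½ = 0.693147 / 16.6 = 0.04176 h⁻¹
Fraction remaining after one interval: r = e^(−kτ) = e^(−0.04176 × 34.1) = 0.2407
Before dose 6, 5 doses have been given (aged 1τ, 2τ, 3τ, 4τ, 5τ).
C_trough = C₀ × (r + r² + … + r^5) = C₀ × r(1−r^5)/(1−r)
        = 423.6 × 0.2407 × (1 − 0.0008079) / (1 − 0.2407) = 134.2 mg/L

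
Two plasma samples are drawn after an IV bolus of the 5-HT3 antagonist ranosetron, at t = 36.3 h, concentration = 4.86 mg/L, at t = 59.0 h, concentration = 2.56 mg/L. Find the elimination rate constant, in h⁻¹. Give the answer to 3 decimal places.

k = ln(C₁/C₂) / (t₂ − t₁) = ln(4.86/2.56) / (59.0 − 36.3)
  = 0.6410 / 22.70 = 0.02824 h⁻¹

0.028 h⁻¹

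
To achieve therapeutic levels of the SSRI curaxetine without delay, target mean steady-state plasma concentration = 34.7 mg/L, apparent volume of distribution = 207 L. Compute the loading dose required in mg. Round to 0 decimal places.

LD = Css × Vd = 34.7 × 207 = 7183 mg

7183 mg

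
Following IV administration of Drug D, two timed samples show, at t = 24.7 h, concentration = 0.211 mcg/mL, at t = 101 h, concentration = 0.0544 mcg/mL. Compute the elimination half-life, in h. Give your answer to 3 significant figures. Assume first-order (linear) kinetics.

k = ln(C₁/C₂) / (t₂ − t₁) = ln(0.211/0.0544) / (101 − 24.7)
  = 1.355 / 76.30 = 0.01776 h⁻¹
t½ = ln2 / k = 0.693147 / 0.01776 = 39.03 h

39.0 h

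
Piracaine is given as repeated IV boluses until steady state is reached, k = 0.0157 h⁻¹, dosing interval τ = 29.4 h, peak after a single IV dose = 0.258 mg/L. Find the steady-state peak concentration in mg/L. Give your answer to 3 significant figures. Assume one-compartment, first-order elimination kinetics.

e^(−kτ) = e^(−0.01570 × 29.4) = 0.6303
Accumulation ratio R = 1 / (1 − e^(−kτ)) = 1 / (1 − 0.6303) = 2.705
Steady-state peak = C₀ × R = 0.258 × 2.705 = 0.6979 mg/L

0.698 mg/L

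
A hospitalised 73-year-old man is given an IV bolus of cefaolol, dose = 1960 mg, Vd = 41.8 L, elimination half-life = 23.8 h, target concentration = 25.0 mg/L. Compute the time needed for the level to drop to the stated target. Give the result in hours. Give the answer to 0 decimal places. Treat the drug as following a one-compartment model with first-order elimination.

22 h

C₀ = Dose / Vd = 1960 / 41.8 = 46.89 mg/L
k = ln2 / t½ = 0.693147 / 23.8 = 0.02912 h⁻¹
t = ln(C₀ / C) / k = ln(46.89 / 25.0) / 0.02912
  = ln(1.876) / 0.02912 = 0.6291 / 0.02912 = 21.60 h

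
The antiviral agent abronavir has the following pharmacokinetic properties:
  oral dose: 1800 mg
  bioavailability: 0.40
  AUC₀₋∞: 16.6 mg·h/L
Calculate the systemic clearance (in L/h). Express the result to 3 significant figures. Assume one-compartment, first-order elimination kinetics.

CL = F·Dose / AUC = 0.40 × 1800 / 16.6 = 43.37 L/h

43.4 L/h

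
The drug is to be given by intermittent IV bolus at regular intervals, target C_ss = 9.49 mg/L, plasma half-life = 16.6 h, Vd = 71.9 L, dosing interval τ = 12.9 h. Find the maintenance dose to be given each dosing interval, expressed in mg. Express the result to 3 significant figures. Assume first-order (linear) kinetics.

k = ln2 / t½ = 0.693147 / 16.6 = 0.04176 h⁻¹
CL = k × Vd = 0.04176 × 71.9 = 3.003 L/h
At steady state, Dose/τ = Css × CL.
Dose = Css × CL × τ = 9.49 × 3.003 × 12.9 = 367.6 mg

368 mg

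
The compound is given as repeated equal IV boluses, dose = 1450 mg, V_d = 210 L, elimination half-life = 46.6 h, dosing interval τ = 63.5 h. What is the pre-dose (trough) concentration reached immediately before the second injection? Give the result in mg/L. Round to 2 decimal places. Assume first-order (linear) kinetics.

C₀ per dose = Dose / Vd = 1450 / 210 = 6.905 mg/L
k = ln2 / t½ = 0.693147 / 46.6 = 0.01487 h⁻¹
Fraction remaining after one interval: r = e^(−kτ) = e^(−0.01487 × 63.5) = 0.3890
Before dose 2, 1 dose has been given (aged 1τ).
C_trough = C₀ × r = 6.905 × 0.3890 = 2.686 mg/L

2.69 mg/L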